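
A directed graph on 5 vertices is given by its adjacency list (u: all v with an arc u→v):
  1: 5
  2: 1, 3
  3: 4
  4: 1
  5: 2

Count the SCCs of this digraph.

{1, 2, 3, 4, 5} are all mutually reachable — one SCC of size 5.
That gives 1 strongly connected component.

1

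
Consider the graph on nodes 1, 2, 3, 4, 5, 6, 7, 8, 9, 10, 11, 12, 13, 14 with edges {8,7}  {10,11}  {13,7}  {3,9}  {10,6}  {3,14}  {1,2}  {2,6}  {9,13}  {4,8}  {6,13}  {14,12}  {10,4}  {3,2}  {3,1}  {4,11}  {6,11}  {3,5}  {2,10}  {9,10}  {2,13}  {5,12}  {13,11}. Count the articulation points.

1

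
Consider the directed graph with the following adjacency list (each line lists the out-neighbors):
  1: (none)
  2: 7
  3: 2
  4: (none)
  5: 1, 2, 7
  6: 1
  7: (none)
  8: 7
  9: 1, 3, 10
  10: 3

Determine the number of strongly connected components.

{10} is an SCC by itself.
{1} is an SCC by itself.
{2} is an SCC by itself.
{8} is an SCC by itself.
{4} is an SCC by itself.
(and 5 more singleton SCCs)
That gives 10 strongly connected components.

10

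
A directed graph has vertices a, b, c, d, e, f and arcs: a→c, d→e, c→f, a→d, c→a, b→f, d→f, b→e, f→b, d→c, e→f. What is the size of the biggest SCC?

{b, e, f} are all mutually reachable — one SCC of size 3.
{a, c, d} are all mutually reachable — one SCC of size 3.
The largest has 3 vertices.

3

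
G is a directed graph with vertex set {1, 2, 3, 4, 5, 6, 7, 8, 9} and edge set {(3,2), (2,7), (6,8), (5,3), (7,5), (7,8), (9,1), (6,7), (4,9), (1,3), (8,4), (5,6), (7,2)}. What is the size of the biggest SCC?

{1, 2, 3, 4, 5, 6, 7, 8, 9} are all mutually reachable — one SCC of size 9.
The largest has 9 vertices.

9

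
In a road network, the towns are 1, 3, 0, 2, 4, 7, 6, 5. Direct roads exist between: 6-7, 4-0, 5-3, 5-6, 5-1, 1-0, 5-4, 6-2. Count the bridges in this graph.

The edges on the cycle 5-4-0-1-5 are not bridges since each lies on that cycle.
But removing 6-7 disconnects 6 from 7; removing 3-5 disconnects 3 from 5; removing 6-5 disconnects 6 from 5; removing 6-2 disconnects 6 from 2 — these are bridges.
That makes 4 bridges.

4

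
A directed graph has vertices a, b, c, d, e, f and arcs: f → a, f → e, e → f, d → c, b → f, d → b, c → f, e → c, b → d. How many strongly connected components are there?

3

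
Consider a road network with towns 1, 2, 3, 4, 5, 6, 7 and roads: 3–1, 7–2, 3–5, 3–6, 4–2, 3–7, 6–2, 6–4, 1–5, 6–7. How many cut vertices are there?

1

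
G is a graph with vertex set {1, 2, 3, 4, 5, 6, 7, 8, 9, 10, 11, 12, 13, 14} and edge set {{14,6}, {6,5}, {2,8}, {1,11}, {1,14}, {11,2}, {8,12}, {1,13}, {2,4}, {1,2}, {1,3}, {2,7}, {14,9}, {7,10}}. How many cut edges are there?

The edges on the cycle 1-11-2-1 are not bridges since each lies on that cycle.
But removing 7–10 disconnects 7 from 10; removing 6–5 disconnects 6 from 5; removing 1–3 disconnects 1 from 3; removing 1–13 disconnects 1 from 13 — these are bridges.
In total 11 edges are bridges.

11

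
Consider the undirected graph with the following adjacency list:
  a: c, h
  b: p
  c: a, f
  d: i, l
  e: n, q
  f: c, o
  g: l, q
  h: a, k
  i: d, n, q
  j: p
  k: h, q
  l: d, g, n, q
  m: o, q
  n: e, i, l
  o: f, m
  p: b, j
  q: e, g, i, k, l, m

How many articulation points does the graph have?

2

Removing p increases the component count from 2 to 3, so p is a cut vertex.
Removing q increases the component count from 2 to 3, so q is a cut vertex.
By contrast removing h leaves 2 components; it is not a cut vertex. No other vertex is a cut vertex either.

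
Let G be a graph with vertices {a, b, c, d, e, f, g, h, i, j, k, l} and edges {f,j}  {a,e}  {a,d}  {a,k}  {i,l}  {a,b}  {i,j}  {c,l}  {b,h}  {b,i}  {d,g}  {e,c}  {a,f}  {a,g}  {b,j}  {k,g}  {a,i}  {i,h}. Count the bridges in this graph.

The edges on the cycle a-e-c-l-i-a are not bridges since each lies on that cycle.
Every edge lies on some cycle, so there are no bridges.

0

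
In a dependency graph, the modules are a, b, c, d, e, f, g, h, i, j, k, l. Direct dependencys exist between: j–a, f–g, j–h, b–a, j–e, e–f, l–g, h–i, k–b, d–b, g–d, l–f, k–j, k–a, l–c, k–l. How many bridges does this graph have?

3

The edges on the cycle k-l-g-d-b-k are not bridges since each lies on that cycle.
But removing h–j disconnects h from j; removing h–i disconnects h from i; removing l–c disconnects l from c — these are bridges.
That makes 3 bridges.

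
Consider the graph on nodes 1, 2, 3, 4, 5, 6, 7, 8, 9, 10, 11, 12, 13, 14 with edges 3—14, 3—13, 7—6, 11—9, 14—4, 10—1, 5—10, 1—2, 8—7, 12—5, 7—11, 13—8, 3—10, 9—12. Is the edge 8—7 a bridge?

After removing 8—7, the path 8-13-3-10-5-12-9-11-7 still connects them, so the edge is not a bridge.

No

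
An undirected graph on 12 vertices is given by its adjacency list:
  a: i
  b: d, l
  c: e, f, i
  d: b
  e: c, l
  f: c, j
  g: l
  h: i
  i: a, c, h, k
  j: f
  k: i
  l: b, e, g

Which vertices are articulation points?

Removing b increases the component count from 1 to 2, so b is a cut vertex.
Removing c increases the component count from 1 to 3, so c is a cut vertex.
Removing e increases the component count from 1 to 2, so e is a cut vertex.
Likewise f, i, l are cut vertices.
By contrast removing h leaves 1 component; it is not a cut vertex. No other vertex is a cut vertex either.

b, c, e, f, i, l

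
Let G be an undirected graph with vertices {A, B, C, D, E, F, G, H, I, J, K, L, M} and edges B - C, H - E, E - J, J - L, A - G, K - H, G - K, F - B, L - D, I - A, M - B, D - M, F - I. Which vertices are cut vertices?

Removing B increases the component count from 1 to 2, so B is a cut vertex.
By contrast removing A leaves 1 component; it is not a cut vertex. No other vertex is a cut vertex either.

B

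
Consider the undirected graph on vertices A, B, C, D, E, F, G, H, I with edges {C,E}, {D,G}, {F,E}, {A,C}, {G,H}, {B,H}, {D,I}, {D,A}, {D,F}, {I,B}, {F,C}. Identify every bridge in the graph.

none

The edges on the cycle D-I-B-H-G-D are not bridges since each lies on that cycle.
Every edge lies on some cycle, so there are no bridges.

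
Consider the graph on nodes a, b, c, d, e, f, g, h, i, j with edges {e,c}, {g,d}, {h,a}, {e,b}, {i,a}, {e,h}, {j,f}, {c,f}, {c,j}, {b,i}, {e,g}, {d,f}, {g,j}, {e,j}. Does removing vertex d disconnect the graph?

No

Deleting d leaves 1 component (was 1) (its neighbors f, g remain connected to each other), so d is not a cut vertex.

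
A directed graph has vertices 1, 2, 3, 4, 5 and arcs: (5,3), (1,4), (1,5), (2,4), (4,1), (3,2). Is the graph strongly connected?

Yes

From 5 we can reach every vertex (1, 2, 3, 4, 5), and every vertex can reach 5 (1, 2, 3, 4, 5). So the whole graph is one strongly connected component.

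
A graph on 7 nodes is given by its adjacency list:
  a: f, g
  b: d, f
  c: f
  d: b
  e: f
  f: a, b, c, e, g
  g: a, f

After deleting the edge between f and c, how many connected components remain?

Before removal there is 1 component.
f-c is a bridge — removing it separates f's side from c's side.
After removal: 2 components.

2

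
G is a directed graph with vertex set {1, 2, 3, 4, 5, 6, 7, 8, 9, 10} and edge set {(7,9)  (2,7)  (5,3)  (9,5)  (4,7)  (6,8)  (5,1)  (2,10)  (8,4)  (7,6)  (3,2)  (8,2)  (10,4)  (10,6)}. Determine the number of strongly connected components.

2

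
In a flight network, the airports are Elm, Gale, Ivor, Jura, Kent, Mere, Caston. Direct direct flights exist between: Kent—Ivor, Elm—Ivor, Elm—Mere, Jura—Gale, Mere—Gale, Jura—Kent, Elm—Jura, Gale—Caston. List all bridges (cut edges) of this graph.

Caston-Gale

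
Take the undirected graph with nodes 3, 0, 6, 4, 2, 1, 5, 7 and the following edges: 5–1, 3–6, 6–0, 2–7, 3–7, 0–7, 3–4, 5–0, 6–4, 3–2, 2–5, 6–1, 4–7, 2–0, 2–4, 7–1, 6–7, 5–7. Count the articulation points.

0

Removing 6, for instance, still leaves 1 component. No single vertex removal increases the component count — the graph has no articulation points.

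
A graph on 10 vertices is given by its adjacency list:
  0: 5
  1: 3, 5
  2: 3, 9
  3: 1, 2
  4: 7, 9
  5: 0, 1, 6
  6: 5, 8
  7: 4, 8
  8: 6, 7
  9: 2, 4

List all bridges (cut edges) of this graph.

0-5

The edges on the cycle 2-9-4-7-8-6-5-1-3-2 are not bridges since each lies on that cycle.
But removing 0-5 disconnects 0 from 5 — this is a bridge.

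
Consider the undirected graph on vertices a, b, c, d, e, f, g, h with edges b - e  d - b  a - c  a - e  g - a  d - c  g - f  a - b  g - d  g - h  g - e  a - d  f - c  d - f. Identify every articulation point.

Removing g increases the component count from 1 to 2, so g is a cut vertex.
By contrast removing e leaves 1 component; it is not a cut vertex. No other vertex is a cut vertex either.

g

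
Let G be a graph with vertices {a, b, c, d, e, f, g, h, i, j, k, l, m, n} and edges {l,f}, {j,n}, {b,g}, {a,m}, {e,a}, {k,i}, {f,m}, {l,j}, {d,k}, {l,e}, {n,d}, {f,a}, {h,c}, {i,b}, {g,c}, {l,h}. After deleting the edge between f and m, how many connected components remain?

f and m are still connected via f-a-m, so the component count stays at 1.

1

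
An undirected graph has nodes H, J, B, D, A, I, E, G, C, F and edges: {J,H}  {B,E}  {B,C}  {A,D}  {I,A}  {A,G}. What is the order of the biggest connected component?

4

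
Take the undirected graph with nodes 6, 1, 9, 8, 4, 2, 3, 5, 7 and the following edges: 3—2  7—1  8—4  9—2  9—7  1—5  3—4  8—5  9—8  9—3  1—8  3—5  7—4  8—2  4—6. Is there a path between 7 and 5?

From 7 we can reach 1, 2, 3, 4, 5, 6, 7, 8, 9, which includes 5.

Yes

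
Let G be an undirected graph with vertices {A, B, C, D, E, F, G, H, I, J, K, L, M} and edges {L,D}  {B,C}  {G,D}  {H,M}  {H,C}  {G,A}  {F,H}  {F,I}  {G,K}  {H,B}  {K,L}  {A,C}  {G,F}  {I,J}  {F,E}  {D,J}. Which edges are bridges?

The edges on the cycle G-K-L-D-J-I-F-G are not bridges since each lies on that cycle.
But removing M–H disconnects M from H; removing E–F disconnects E from F — these are bridges.

E-F, H-M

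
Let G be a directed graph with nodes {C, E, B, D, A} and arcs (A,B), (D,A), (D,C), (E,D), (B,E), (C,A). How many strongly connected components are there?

1

{A, B, C, D, E} are all mutually reachable — one SCC of size 5.
That gives 1 strongly connected component.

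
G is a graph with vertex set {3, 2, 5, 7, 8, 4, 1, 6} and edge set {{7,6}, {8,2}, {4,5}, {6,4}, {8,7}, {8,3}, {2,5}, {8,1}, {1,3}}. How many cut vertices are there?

1

Removing 8 increases the component count from 1 to 2, so 8 is a cut vertex.
By contrast removing 6 leaves 1 component; it is not a cut vertex. No other vertex is a cut vertex either.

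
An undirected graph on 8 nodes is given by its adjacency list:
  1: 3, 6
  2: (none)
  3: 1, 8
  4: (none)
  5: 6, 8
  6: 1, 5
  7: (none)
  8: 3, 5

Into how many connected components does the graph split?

4

7 is isolated — a component by itself.
4 is isolated — a component by itself.
2 is isolated — a component by itself.
Starting from 1 we can reach 1, 3, 5, 6, 8. That is one component of size 5.
Total: 4 components.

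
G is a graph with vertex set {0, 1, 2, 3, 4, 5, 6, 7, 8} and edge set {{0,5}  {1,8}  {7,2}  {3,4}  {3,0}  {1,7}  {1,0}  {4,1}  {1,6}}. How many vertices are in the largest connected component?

9

Starting from 0 we can reach 0, 1, 2, 3, 4, 5, 6, 7, 8. That is one component of size 9.
The largest has 9 vertices.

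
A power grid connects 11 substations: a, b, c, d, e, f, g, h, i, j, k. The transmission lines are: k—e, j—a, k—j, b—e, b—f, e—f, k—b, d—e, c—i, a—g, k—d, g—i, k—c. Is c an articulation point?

No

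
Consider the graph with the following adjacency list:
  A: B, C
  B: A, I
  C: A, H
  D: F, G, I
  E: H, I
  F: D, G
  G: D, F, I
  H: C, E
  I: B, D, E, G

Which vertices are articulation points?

I

Removing I increases the component count from 1 to 2, so I is a cut vertex.
By contrast removing C leaves 1 component; it is not a cut vertex. No other vertex is a cut vertex either.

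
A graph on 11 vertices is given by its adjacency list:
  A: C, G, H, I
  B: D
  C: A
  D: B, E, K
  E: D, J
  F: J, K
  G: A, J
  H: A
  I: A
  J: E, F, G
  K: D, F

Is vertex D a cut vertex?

Yes

Deleting D raises the number of components from 1 to 2, so D is a cut vertex.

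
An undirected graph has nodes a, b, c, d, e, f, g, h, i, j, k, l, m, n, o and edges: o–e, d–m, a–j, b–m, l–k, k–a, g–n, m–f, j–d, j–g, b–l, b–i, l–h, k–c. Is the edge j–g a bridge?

Yes

Removing j–g leaves no path between j and g: the component count goes from 2 to 3. So it is a bridge.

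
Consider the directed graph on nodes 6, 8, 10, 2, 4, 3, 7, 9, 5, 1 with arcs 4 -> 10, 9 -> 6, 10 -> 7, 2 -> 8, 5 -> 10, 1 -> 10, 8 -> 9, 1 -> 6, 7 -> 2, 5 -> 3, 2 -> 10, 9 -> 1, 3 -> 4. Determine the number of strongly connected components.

{1, 2, 7, 8, 9, 10} are all mutually reachable — one SCC of size 6.
{5} is an SCC by itself.
{6} is an SCC by itself.
{4} is an SCC by itself.
{3} is an SCC by itself.
That gives 5 strongly connected components.

5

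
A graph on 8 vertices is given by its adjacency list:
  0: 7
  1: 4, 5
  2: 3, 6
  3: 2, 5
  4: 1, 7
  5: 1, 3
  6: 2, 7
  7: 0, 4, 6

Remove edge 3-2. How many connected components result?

3 and 2 are still connected via 3-5-1-4-7-6-2, so the component count stays at 1.

1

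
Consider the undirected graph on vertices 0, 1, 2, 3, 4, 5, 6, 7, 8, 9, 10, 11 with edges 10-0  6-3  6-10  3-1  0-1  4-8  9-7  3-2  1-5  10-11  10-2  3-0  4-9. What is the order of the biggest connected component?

Starting from 4 we can reach 4, 7, 8, 9. That is one component of size 4.
Starting from 0 we can reach 0, 1, 2, 3, 5, 6, 10, 11. That is one component of size 8.
The largest has 8 vertices.

8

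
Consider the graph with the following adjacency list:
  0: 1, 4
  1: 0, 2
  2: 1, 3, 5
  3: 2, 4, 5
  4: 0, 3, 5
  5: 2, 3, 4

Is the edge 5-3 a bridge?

No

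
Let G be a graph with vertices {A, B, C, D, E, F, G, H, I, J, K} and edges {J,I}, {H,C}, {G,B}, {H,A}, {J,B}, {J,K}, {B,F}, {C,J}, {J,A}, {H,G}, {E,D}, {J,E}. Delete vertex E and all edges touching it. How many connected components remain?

2

With E gone, the remaining components are: {D}; {A, B, C, F, G, H, I, J, K}.
That is 2 components.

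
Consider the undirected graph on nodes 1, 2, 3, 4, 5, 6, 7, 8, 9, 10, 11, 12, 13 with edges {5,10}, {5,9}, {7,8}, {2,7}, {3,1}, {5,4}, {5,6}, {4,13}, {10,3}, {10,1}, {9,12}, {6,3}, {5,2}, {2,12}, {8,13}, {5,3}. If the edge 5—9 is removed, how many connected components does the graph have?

5 and 9 are still connected via 5-2-12-9, so the component count stays at 2.

2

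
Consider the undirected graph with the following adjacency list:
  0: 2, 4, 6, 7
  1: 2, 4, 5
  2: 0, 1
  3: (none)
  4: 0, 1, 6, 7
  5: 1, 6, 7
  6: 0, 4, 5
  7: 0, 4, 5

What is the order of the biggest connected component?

7

3 is isolated — a component by itself.
Starting from 0 we can reach 0, 1, 2, 4, 5, 6, 7. That is one component of size 7.
The largest has 7 vertices.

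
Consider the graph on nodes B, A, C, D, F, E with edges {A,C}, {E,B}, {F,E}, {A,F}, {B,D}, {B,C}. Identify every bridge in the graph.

B-D

The edges on the cycle A-F-E-B-C-A are not bridges since each lies on that cycle.
But removing B–D disconnects B from D — this is a bridge.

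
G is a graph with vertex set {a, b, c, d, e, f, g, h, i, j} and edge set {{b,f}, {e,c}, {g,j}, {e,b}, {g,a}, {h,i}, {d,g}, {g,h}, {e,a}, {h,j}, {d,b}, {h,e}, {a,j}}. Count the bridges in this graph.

The edges on the cycle g-h-e-a-g are not bridges since each lies on that cycle.
But removing b—f disconnects b from f; removing i—h disconnects i from h; removing c—e disconnects c from e — these are bridges.
That makes 3 bridges.

3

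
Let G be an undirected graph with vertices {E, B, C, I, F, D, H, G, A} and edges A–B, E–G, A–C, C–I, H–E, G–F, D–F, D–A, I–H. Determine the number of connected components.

Starting from A we can reach A, B, C, D, E, F, G, H, I. That is one component of size 9.
Total: 1 component.

1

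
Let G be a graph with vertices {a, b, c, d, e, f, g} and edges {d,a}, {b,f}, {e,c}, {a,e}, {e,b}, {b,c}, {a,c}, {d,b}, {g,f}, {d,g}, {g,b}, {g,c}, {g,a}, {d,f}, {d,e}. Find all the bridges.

none

The edges on the cycle g-a-c-b-g are not bridges since each lies on that cycle.
Every edge lies on some cycle, so there are no bridges.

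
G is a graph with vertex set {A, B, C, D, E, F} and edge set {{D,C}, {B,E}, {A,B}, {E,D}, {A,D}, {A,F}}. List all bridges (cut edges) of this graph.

The edges on the cycle A-B-E-D-A are not bridges since each lies on that cycle.
But removing D–C disconnects D from C; removing A–F disconnects A from F — these are bridges.

A-F, C-D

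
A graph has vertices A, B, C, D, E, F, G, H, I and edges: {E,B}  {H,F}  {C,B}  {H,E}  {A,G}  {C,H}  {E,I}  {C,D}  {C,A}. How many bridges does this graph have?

5

The edges on the cycle C-H-E-B-C are not bridges since each lies on that cycle.
But removing I—E disconnects I from E; removing H—F disconnects H from F; removing C—D disconnects C from D; removing C—A disconnects C from A — these are bridges.
In total 5 edges are bridges.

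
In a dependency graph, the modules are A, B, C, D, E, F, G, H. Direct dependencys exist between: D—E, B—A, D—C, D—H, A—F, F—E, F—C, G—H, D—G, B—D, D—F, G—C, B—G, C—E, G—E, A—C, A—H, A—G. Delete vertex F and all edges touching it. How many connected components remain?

1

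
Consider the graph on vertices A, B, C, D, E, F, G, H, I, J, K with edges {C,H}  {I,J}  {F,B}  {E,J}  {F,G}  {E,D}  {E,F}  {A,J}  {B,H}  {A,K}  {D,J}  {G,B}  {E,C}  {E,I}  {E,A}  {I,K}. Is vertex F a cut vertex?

No

Deleting F leaves 1 component (was 1) (its neighbors B, E, G remain connected to each other), so F is not a cut vertex.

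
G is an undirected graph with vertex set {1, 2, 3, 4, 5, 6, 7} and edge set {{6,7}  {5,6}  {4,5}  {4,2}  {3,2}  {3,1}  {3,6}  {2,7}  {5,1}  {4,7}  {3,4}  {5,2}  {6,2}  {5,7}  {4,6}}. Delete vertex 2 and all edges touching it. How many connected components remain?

With 2 gone, the remaining components are: {1, 3, 4, 5, 6, 7}.
That is 1 component.

1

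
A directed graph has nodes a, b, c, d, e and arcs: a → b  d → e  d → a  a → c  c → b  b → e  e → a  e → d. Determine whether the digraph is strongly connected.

From b we can reach every vertex (a, b, c, d, e), and every vertex can reach b (a, b, c, d, e). So the whole graph is one strongly connected component.

Yes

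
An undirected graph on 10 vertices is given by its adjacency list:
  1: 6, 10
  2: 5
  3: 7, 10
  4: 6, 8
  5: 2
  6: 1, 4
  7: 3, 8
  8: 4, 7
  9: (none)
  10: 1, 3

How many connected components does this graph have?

3

9 is isolated — a component by itself.
Starting from 2 we can reach 2, 5. That is one component of size 2.
Starting from 1 we can reach 1, 3, 4, 6, 7, 8, 10. That is one component of size 7.
Total: 3 components.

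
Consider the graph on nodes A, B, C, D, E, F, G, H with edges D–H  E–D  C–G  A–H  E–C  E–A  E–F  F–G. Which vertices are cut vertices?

E

Removing E increases the component count from 2 to 3, so E is a cut vertex.
By contrast removing F leaves 2 components; it is not a cut vertex. No other vertex is a cut vertex either.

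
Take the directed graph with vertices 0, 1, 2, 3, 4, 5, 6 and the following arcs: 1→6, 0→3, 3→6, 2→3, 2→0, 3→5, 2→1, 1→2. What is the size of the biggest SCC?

{1, 2} are all mutually reachable — one SCC of size 2.
{3} is an SCC by itself.
{4} is an SCC by itself.
{5} is an SCC by itself.
{0} is an SCC by itself.
(and 1 more singleton SCC)
The largest has 2 vertices.

2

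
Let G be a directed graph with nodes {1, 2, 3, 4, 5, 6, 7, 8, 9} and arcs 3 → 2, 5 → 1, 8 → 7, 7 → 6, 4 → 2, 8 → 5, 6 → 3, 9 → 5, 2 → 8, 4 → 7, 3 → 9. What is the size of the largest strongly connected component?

{2, 3, 6, 7, 8} are all mutually reachable — one SCC of size 5.
{5} is an SCC by itself.
{1} is an SCC by itself.
{4} is an SCC by itself.
{9} is an SCC by itself.
The largest has 5 vertices.

5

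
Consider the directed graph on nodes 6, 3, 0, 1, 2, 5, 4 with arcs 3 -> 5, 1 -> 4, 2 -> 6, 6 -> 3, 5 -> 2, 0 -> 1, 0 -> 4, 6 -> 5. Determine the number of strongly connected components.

4

{2, 3, 5, 6} are all mutually reachable — one SCC of size 4.
{1} is an SCC by itself.
{4} is an SCC by itself.
{0} is an SCC by itself.
That gives 4 strongly connected components.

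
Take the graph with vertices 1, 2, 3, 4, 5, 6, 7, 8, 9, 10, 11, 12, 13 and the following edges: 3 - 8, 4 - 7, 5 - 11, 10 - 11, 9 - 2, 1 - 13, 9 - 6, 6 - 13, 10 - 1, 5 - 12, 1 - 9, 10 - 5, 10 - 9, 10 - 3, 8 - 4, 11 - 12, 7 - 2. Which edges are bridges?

The edges on the cycle 10-3-8-4-7-2-9-10 are not bridges since each lies on that cycle.
Every edge lies on some cycle, so there are no bridges.

none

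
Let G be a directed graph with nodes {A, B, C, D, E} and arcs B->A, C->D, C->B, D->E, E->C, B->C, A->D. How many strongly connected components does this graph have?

{A, B, C, D, E} are all mutually reachable — one SCC of size 5.
That gives 1 strongly connected component.

1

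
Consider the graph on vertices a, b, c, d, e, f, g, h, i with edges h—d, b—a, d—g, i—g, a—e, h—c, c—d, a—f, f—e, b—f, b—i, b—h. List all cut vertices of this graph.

b

Removing b increases the component count from 1 to 2, so b is a cut vertex.
By contrast removing d leaves 1 component; it is not a cut vertex. No other vertex is a cut vertex either.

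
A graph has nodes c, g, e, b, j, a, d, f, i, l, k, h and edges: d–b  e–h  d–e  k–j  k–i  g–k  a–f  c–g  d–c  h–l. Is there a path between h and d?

From h we can reach b, c, d, e, g, h, i, j, k, l, which includes d.

Yes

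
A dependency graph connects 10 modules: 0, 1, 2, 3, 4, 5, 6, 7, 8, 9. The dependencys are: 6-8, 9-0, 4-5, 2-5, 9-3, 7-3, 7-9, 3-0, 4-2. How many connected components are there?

1 is isolated — a component by itself.
Starting from 6 we can reach 6, 8. That is one component of size 2.
Starting from 2 we can reach 2, 4, 5. That is one component of size 3.
Starting from 0 we can reach 0, 3, 7, 9. That is one component of size 4.
Total: 4 components.

4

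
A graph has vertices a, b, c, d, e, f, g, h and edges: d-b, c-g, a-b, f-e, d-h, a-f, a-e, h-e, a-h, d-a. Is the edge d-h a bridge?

After removing d-h, the path d-a-h still connects them, so the edge is not a bridge.

No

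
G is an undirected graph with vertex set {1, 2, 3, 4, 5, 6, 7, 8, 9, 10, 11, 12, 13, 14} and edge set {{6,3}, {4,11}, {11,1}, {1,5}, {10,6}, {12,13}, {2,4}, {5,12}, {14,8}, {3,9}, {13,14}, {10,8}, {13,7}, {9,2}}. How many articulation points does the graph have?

1

Removing 13 increases the component count from 1 to 2, so 13 is a cut vertex.
By contrast removing 7 leaves 1 component; it is not a cut vertex. No other vertex is a cut vertex either.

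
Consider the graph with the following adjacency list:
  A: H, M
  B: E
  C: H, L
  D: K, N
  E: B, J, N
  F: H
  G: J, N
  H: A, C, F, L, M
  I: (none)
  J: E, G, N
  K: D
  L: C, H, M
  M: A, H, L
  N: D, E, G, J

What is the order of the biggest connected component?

7

I is isolated — a component by itself.
Starting from A we can reach A, C, F, H, L, M. That is one component of size 6.
Starting from B we can reach B, D, E, G, J, K, N. That is one component of size 7.
The largest has 7 vertices.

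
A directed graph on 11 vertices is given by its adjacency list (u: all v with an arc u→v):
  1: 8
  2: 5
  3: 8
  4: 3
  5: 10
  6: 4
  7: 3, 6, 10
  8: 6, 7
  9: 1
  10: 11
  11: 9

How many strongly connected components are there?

3

{1, 3, 4, 6, 7, 8, 9, 10, 11} are all mutually reachable — one SCC of size 9.
{2} is an SCC by itself.
{5} is an SCC by itself.
That gives 3 strongly connected components.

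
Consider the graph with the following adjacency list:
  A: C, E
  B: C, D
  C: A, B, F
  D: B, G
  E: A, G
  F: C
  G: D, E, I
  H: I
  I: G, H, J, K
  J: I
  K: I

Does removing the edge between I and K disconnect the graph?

Yes

Removing I-K leaves no path between I and K: the component count goes from 1 to 2. So it is a bridge.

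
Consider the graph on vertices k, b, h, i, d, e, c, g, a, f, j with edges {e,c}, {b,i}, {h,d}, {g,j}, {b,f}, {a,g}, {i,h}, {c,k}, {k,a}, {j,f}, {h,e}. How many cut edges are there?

1

The edges on the cycle b-i-h-e-c-k-a-g-j-f-b are not bridges since each lies on that cycle.
But removing h-d disconnects h from d — this is a bridge.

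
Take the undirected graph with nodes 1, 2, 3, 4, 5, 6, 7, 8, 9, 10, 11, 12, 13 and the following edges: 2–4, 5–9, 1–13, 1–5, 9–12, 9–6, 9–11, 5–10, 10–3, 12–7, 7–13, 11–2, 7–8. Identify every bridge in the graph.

The edges on the cycle 1-5-9-12-7-13-1 are not bridges since each lies on that cycle.
But removing 8–7 disconnects 8 from 7; removing 5–10 disconnects 5 from 10; removing 9–11 disconnects 9 from 11; removing 11–2 disconnects 11 from 2 — these are bridges.
In total 7 edges are bridges.

10-3, 10-5, 11-2, 11-9, 2-4, 6-9, 7-8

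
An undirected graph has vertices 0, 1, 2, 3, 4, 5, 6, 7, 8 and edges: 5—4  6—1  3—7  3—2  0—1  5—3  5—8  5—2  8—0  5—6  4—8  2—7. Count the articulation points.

1

Removing 5 increases the component count from 1 to 2, so 5 is a cut vertex.
By contrast removing 7 leaves 1 component; it is not a cut vertex. No other vertex is a cut vertex either.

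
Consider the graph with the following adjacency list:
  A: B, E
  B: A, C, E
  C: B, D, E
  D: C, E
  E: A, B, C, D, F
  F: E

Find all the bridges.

E-F

The edges on the cycle E-B-A-E are not bridges since each lies on that cycle.
But removing F-E disconnects F from E — this is a bridge.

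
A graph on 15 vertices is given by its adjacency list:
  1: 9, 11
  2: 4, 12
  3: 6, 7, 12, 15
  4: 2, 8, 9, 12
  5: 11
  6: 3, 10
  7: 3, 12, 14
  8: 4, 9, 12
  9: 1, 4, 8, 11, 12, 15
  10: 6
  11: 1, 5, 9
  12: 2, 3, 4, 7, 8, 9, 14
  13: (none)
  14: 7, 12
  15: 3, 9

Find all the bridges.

10-6, 11-5, 3-6

The edges on the cycle 3-12-9-15-3 are not bridges since each lies on that cycle.
But removing 6-10 disconnects 6 from 10; removing 11-5 disconnects 11 from 5; removing 6-3 disconnects 6 from 3 — these are bridges.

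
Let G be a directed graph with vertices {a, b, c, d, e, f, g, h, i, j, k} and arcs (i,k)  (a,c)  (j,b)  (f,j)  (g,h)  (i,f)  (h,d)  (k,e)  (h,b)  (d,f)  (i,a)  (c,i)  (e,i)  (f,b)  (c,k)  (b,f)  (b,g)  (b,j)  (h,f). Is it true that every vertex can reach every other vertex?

There is no directed path from j to e, so the graph is not strongly connected.

No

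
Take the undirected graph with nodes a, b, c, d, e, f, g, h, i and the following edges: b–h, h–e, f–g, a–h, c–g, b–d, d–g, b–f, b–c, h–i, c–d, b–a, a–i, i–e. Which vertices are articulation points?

Removing b increases the component count from 1 to 2, so b is a cut vertex.
By contrast removing e leaves 1 component; it is not a cut vertex. No other vertex is a cut vertex either.

b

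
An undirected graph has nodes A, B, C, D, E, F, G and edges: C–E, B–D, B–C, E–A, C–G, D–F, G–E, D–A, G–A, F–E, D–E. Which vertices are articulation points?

none

Removing D, for instance, still leaves 1 component. No single vertex removal increases the component count — the graph has no articulation points.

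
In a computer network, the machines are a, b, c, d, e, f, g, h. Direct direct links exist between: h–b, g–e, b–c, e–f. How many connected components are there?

d is isolated — a component by itself.
a is isolated — a component by itself.
Starting from e we can reach e, f, g. That is one component of size 3.
Starting from b we can reach b, c, h. That is one component of size 3.
Total: 4 components.

4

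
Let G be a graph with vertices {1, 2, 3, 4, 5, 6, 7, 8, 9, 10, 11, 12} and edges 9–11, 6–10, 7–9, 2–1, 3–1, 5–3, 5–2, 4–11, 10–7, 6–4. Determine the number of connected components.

4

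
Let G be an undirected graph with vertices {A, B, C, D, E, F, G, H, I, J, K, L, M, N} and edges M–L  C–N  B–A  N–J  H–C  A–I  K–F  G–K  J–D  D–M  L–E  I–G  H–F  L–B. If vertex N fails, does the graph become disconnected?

No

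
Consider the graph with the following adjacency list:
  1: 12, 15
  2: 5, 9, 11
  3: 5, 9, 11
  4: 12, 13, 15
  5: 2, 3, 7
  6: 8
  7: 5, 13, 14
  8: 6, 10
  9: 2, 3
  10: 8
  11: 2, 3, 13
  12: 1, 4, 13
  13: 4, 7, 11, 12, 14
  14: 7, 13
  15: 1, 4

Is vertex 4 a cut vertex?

No

Deleting 4 leaves 2 components (was 2), so 4 is not a cut vertex.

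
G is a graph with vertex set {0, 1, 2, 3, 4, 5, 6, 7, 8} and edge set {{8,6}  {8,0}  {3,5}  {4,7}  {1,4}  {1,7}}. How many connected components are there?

4

2 is isolated — a component by itself.
Starting from 3 we can reach 3, 5. That is one component of size 2.
Starting from 1 we can reach 1, 4, 7. That is one component of size 3.
Starting from 0 we can reach 0, 6, 8. That is one component of size 3.
Total: 4 components.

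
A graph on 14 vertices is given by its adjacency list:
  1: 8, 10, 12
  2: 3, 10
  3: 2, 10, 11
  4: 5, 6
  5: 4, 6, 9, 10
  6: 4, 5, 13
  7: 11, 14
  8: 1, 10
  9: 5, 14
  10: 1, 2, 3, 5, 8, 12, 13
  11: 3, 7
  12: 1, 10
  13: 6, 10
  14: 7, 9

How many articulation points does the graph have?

1

Removing 10 increases the component count from 1 to 2, so 10 is a cut vertex.
By contrast removing 9 leaves 1 component; it is not a cut vertex. No other vertex is a cut vertex either.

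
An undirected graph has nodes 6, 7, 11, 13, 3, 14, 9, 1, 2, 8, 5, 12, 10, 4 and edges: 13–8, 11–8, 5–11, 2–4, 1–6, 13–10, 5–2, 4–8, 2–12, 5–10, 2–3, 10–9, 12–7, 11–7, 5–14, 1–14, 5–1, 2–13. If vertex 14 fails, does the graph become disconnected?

Deleting 14 leaves 1 component (was 1) (its neighbors 1, 5 remain connected to each other), so 14 is not a cut vertex.

No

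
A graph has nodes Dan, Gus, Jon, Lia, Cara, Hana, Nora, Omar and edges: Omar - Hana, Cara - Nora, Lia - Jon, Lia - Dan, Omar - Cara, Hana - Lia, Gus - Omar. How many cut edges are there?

7

removing Hana - Omar disconnects Hana from Omar; removing Cara - Omar disconnects Cara from Omar; removing Omar - Gus disconnects Omar from Gus; removing Hana - Lia disconnects Hana from Lia — these are bridges.
In total 7 edges are bridges.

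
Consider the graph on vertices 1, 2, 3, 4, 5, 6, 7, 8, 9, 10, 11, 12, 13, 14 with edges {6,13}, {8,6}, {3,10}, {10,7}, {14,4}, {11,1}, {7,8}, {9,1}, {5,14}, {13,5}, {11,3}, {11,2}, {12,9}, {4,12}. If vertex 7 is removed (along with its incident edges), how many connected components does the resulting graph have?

1

With 7 gone, the remaining components are: {1, 2, 3, 4, 5, 6, 8, 9, 10, 11, 12, 13, 14}.
That is 1 component.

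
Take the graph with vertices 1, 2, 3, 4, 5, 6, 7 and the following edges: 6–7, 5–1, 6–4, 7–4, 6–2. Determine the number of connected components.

3

3 is isolated — a component by itself.
Starting from 1 we can reach 1, 5. That is one component of size 2.
Starting from 2 we can reach 2, 4, 6, 7. That is one component of size 4.
Total: 3 components.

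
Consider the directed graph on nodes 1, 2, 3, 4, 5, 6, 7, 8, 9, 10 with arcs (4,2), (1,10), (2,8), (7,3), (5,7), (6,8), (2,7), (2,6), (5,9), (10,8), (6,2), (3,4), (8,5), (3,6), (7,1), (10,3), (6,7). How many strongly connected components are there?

2

{1, 2, 3, 4, 5, 6, 7, 8, 10} are all mutually reachable — one SCC of size 9.
{9} is an SCC by itself.
That gives 2 strongly connected components.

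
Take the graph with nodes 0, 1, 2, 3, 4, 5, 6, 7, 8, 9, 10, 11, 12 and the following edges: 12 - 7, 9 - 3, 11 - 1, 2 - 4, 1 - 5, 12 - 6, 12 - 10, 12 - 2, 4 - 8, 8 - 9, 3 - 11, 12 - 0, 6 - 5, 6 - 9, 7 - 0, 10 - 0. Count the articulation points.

Removing 12 increases the component count from 1 to 2, so 12 is a cut vertex.
By contrast removing 5 leaves 1 component; it is not a cut vertex. No other vertex is a cut vertex either.

1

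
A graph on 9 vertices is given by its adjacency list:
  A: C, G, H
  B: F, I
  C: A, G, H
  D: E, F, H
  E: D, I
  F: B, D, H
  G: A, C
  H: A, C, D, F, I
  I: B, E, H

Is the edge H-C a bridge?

After removing H-C, the path H-A-C still connects them, so the edge is not a bridge.

No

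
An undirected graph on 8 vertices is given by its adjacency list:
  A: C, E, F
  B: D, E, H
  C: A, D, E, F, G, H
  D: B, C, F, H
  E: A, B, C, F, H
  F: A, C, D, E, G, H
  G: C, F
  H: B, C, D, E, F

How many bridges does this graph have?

The edges on the cycle F-A-E-B-D-F are not bridges since each lies on that cycle.
Every edge lies on some cycle, so there are no bridges.

0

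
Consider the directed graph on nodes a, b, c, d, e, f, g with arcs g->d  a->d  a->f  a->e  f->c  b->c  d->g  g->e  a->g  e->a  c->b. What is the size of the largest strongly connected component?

4

{a, d, e, g} are all mutually reachable — one SCC of size 4.
{b, c} are all mutually reachable — one SCC of size 2.
{f} is an SCC by itself.
The largest has 4 vertices.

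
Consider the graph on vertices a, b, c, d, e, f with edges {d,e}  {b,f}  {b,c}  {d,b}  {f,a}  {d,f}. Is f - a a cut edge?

Yes

Removing f - a leaves no path between f and a: the component count goes from 1 to 2. So it is a bridge.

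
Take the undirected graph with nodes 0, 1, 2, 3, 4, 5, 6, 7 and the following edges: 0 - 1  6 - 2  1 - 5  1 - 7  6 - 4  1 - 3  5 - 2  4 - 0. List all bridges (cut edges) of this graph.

1-3, 1-7

The edges on the cycle 6-4-0-1-5-2-6 are not bridges since each lies on that cycle.
But removing 1 - 3 disconnects 1 from 3; removing 1 - 7 disconnects 1 from 7 — these are bridges.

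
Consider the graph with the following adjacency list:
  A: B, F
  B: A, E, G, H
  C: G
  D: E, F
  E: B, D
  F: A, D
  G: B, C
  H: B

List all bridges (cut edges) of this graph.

B-G, B-H, C-G

The edges on the cycle A-F-D-E-B-A are not bridges since each lies on that cycle.
But removing B-H disconnects B from H; removing G-C disconnects G from C; removing B-G disconnects B from G — these are bridges.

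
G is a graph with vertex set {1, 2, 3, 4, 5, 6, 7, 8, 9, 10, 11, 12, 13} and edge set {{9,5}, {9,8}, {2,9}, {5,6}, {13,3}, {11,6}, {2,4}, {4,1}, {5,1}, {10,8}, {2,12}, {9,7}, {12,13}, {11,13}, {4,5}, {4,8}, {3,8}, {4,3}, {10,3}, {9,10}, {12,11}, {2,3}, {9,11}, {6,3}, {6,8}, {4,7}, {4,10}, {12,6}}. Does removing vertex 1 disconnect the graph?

Deleting 1 leaves 1 component (was 1) (its neighbors 4, 5 remain connected to each other), so 1 is not a cut vertex.

No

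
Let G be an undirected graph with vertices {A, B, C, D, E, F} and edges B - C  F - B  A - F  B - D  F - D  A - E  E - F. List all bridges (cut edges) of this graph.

B-C

The edges on the cycle F-B-D-F are not bridges since each lies on that cycle.
But removing B - C disconnects B from C — this is a bridge.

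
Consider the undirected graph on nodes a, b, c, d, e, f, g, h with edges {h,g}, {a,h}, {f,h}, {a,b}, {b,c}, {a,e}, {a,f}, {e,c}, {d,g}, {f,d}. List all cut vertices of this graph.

Removing a increases the component count from 1 to 2, so a is a cut vertex.
By contrast removing e leaves 1 component; it is not a cut vertex. No other vertex is a cut vertex either.

a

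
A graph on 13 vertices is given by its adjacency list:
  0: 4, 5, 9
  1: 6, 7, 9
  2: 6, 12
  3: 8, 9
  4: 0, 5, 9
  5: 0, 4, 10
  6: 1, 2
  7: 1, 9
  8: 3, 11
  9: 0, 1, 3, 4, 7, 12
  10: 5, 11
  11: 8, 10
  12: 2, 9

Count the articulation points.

1

Removing 9 increases the component count from 1 to 2, so 9 is a cut vertex.
By contrast removing 6 leaves 1 component; it is not a cut vertex. No other vertex is a cut vertex either.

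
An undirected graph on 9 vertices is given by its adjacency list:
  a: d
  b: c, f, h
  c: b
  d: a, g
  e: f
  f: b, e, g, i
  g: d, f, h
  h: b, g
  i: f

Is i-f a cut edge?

Removing i-f leaves no path between i and f: the component count goes from 1 to 2. So it is a bridge.

Yes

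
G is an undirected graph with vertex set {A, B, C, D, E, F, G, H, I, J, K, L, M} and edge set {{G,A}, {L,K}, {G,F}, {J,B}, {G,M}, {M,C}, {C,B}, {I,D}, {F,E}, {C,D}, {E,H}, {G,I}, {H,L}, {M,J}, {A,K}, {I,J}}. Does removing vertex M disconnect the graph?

No

Deleting M leaves 1 component (was 1) (its neighbors C, G, J remain connected to each other), so M is not a cut vertex.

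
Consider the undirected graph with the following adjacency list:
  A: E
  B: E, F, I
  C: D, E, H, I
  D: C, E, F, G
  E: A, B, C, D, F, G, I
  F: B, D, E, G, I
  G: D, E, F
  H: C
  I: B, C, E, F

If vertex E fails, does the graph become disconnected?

Yes

Deleting E raises the number of components from 1 to 2, so E is a cut vertex.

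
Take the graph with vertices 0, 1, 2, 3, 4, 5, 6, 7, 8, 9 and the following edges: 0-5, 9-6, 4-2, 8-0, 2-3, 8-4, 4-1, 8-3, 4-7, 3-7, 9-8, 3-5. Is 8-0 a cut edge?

No

After removing 8-0, the path 8-3-5-0 still connects them, so the edge is not a bridge.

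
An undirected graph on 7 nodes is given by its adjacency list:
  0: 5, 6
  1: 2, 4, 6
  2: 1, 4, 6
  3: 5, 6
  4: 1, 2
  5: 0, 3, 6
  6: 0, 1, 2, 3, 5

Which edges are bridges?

The edges on the cycle 6-0-5-6 are not bridges since each lies on that cycle.
Every edge lies on some cycle, so there are no bridges.

none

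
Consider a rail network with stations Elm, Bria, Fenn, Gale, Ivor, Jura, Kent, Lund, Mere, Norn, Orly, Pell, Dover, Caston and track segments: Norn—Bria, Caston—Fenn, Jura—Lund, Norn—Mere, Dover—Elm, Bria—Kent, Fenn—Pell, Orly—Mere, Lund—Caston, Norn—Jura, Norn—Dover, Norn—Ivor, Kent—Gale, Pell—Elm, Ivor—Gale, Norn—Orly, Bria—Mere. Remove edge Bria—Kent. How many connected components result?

Bria and Kent are still connected via Bria-Norn-Ivor-Gale-Kent, so the component count stays at 1.

1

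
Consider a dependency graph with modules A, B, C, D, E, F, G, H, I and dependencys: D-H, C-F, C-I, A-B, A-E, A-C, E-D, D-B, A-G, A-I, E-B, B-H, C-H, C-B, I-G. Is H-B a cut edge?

No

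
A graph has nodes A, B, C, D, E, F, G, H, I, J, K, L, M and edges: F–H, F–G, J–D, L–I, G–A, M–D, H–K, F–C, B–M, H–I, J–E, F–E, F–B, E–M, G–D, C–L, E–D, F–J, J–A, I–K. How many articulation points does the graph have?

1

Removing F increases the component count from 1 to 2, so F is a cut vertex.
By contrast removing H leaves 1 component; it is not a cut vertex. No other vertex is a cut vertex either.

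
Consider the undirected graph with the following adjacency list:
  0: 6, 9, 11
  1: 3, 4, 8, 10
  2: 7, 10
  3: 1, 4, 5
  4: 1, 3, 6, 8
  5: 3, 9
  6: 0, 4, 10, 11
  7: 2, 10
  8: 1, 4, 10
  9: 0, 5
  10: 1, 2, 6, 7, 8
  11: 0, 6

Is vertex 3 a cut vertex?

Deleting 3 leaves 1 component (was 1) (its neighbors 1, 4, 5 remain connected to each other), so 3 is not a cut vertex.

No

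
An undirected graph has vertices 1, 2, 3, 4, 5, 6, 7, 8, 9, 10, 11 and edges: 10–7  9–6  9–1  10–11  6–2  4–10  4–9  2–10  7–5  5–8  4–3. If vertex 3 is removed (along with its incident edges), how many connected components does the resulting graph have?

With 3 gone, the remaining components are: {1, 2, 4, 5, 6, 7, 8, 9, 10, 11}.
That is 1 component.

1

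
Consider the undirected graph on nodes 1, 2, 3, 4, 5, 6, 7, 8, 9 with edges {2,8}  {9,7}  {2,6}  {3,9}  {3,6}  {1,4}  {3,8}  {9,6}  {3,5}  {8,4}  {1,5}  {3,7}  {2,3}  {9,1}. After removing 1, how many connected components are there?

1

With 1 gone, the remaining components are: {2, 3, 4, 5, 6, 7, 8, 9}.
That is 1 component.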